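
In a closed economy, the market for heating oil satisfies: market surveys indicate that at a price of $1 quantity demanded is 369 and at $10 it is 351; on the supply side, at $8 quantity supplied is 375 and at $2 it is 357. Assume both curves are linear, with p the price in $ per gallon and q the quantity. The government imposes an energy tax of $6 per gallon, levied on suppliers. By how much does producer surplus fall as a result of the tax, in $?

Demand slope: (351 − 369)/(10 − 1) = -2, so qd = 371 − 2p.
Supply slope: (357 − 375)/(2 − 8) = 3, so qs = 3p + 351.
Before the tax: set 371 − 2p = 3p + 351 → p* = $4, q* = 363.
With the tax collected from suppliers, supply shifts: qs = 3(p − 6) + 351.
New equilibrium: buyers pay $7.6, suppliers receive $1.6, q = 355.8. (Wedge: pb − ps = 6.)
ΔPS is the trapezoid between Q = 355.8 and Q = 363 of height $2.4: ½ · (363 + 355.8) · 2.4 = $862.56.

Producer surplus falls by $862.56.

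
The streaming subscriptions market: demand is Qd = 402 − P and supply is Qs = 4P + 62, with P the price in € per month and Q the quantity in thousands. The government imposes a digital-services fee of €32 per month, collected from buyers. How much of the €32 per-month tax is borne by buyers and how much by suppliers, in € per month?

Buyers bear €25.6 per month; suppliers bear €6.4 per month.

Without the tax, 402 − P = 4P + 62 gives 5P = 340, so P* = €68 and Q* = 334.
With the tax collected from buyers, demand (in seller-price terms) shifts: Qd = 402 − (P + 32).
New equilibrium: buyers pay €93.6, suppliers receive €61.6, Q = 308.4. (Wedge: Pb − Ps = 32.)
Burden on buyers: €25.6; on suppliers: €6.4. (They sum to €32.)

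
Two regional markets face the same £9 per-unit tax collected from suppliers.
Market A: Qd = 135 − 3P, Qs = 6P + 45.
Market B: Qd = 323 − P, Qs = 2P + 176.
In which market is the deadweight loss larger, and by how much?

Market A: pre-tax P* = £10, Q* = 105; post-tax Q = 87; deadweight loss = £81.
Market B: pre-tax P* = £49, Q* = 274; post-tax Q = 268; deadweight loss = £27.
Difference: £81 vs £27 → market A is larger by £54.

Market A, by £54.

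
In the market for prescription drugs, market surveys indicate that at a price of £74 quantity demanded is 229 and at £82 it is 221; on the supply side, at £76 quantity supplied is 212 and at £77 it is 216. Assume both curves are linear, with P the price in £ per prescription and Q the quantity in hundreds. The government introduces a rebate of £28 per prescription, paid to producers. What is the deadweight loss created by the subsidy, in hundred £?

Demand slope: (221 − 229)/(82 − 74) = -1, so Qd = 303 − P.
Supply slope: (216 − 212)/(77 − 76) = 4, so Qs = 4P − 92.
Without the subsidy, 303 − P = 4P − 92 gives 5P = 395, so P* = £79 and Q* = 224.
With a per-unit subsidy paid to producers, each receives P + 28 per unit sold, so supply becomes Qs = 4(P + 28) − 92.
New equilibrium: consumers pay £56.6, producers receive £84.6, Q = 246.4. (Wedge: Pb − Ps = −28.)
Quantity rises by |ΔQ| = |224 − 246.4| = 22.4.
DWL = ½ · t · |ΔQ| = ½ · 28 · 22.4 = £313.6.

Deadweight loss = £313.6 hundred.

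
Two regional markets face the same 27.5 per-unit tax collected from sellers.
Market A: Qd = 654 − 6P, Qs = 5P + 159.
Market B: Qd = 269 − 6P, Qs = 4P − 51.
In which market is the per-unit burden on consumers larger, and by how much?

Market A, by 1.5.

Market A: pre-tax P* = 45, Q* = 384; post-tax Q = 309; per-unit burden on consumers = 12.5.
Market B: pre-tax P* = 32, Q* = 77; post-tax Q = 11; per-unit burden on consumers = 11.
Difference: 12.5 vs 11 → market A is larger by 1.5.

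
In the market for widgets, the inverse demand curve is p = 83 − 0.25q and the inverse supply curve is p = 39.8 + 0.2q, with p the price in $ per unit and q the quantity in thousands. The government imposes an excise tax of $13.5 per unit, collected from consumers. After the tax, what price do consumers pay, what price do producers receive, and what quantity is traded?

Consumers pay $66.5; producers receive $53; quantity = 66.

Inverting to q(p) form: qd = 332 − 4p; qs = 5p − 199.
Before the tax: set 332 − 4p = 5p − 199 → p* = $59, q* = 96.
With the tax collected from consumers, demand (in seller-price terms) shifts: qd = 332 − 4(p + 13.5).
New equilibrium: consumers pay $66.5, producers receive $53, q = 66. (Wedge: pb − ps = 13.5.)
The less price-elastic side of the market bears the larger share of a per-unit tax.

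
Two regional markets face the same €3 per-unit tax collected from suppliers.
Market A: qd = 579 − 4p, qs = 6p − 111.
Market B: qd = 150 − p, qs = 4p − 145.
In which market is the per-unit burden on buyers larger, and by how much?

Market B, by €0.6.

Market A: pre-tax p* = €69, q* = 303; post-tax q = 295.8; per-unit burden on buyers = €1.8.
Market B: pre-tax p* = €59, q* = 91; post-tax q = 88.6; per-unit burden on buyers = €2.4.
Difference: €1.8 vs €2.4 → market B is larger by €0.6.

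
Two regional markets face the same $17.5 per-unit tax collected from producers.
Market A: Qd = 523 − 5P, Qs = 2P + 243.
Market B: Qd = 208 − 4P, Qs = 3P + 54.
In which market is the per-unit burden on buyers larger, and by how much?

Market B, by $2.5.

Market A: pre-tax P* = $40, Q* = 323; post-tax Q = 298; per-unit burden on buyers = $5.
Market B: pre-tax P* = $22, Q* = 120; post-tax Q = 90; per-unit burden on buyers = $7.5.
Difference: $5 vs $7.5 → market B is larger by $2.5.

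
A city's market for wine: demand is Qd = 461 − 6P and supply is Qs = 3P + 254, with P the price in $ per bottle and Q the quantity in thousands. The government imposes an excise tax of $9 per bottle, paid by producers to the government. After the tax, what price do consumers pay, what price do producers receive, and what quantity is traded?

Before the tax: set 461 − 6P = 3P + 254 → P* = $23, Q* = 323.
With the tax collected from producers, supply shifts: Qs = 3(P − 9) + 254.
Solving gives Q = 305 with consumers paying $26 and producers receiving $17 (the $9 wedge).

Consumers pay $26; producers receive $17; quantity = 305.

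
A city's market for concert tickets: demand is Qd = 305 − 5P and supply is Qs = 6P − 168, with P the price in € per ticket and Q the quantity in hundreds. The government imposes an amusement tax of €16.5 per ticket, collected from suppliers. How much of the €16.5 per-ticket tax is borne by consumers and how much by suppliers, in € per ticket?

Consumers bear €9 per ticket; suppliers bear €7.5 per ticket.

Without the tax, 305 − 5P = 6P − 168 gives 11P = 473, so P* = €43 and Q* = 90.
With the tax collected from suppliers, supply shifts: Qs = 6(P − 16.5) − 168.
New equilibrium: consumers pay €52, suppliers receive €35.5, Q = 45. (Wedge: Pb − Ps = 16.5.)
Burden on consumers: €9; on suppliers: €7.5. (They sum to €16.5.)
The less price-elastic side of the market bears the larger share of a per-unit tax.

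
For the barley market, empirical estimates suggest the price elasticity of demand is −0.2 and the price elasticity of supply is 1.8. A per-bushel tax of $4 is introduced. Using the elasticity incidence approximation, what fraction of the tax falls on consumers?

Consumers' share ≈ 0.9.

Incidence ratio: consumers' share ≈ εs / (εs + |εd|) = 1.8 / (1.8 + 0.2) = 0.9.
Supply is the more elastic side, so consumers bear the larger share.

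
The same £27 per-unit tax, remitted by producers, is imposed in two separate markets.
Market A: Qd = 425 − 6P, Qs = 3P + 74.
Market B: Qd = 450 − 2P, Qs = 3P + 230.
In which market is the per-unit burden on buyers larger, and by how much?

Market A: pre-tax P* = £39, Q* = 191; post-tax Q = 137; per-unit burden on buyers = £9.
Market B: pre-tax P* = £44, Q* = 362; post-tax Q = 329.6; per-unit burden on buyers = £16.2.
Difference: £9 vs £16.2 → market B is larger by £7.2.

Market B, by £7.2.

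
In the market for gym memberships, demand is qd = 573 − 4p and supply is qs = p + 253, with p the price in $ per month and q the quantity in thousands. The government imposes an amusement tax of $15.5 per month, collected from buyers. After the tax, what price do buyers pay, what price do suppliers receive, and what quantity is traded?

Buyers pay $67.1; suppliers receive $51.6; quantity = 304.6.

Before the tax: set 573 − 4p = p + 253 → p* = $64, q* = 317.
With the tax collected from buyers, demand (in seller-price terms) shifts: qd = 573 − 4(p + 15.5).
New equilibrium: buyers pay $67.1, suppliers receive $51.6, q = 304.6. (Wedge: pb − ps = 15.5.)
The less price-elastic side of the market bears the larger share of a per-unit tax.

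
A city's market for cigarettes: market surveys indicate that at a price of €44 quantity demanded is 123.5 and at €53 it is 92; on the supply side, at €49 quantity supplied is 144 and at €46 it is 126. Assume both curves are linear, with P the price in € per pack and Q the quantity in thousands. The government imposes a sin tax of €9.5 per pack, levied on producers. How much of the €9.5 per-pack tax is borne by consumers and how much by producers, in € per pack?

Demand slope: (92 − 123.5)/(53 − 44) = -3.5, so Qd = 277.5 − 3.5P.
Supply slope: (126 − 144)/(46 − 49) = 6, so Qs = 6P − 150.
Without the tax, 277.5 − 3.5P = 6P − 150 gives 9.5P = 427.5, so P* = €45 and Q* = 120.
With the tax collected from producers, supply shifts: Qs = 6(P − 9.5) − 150.
Solving gives Q = 99 with consumers paying €51 and producers receiving €41.5 (the €9.5 wedge).
Burden on consumers: €6; on producers: €3.5. (They sum to €9.5.)
The less price-elastic side of the market bears the larger share of a per-unit tax.

Consumers bear €6 per pack; producers bear €3.5 per pack.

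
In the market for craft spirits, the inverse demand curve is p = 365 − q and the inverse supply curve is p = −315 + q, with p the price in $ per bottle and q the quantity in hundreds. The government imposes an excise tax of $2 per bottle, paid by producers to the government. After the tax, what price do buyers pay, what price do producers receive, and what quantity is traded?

Rewrite in direct form: qd = 365 − p and qs = p + 315.
Without the tax, 365 − p = p + 315 gives 2p = 50, so p* = $25 and q* = 340.
With the tax collected from producers, supply shifts: qs = (p − 2) + 315.
New equilibrium: buyers pay $26, producers receive $24, q = 339. (Wedge: pb − ps = 2.)
The less price-elastic side of the market bears the larger share of a per-unit tax.

Buyers pay $26; producers receive $24; quantity = 339.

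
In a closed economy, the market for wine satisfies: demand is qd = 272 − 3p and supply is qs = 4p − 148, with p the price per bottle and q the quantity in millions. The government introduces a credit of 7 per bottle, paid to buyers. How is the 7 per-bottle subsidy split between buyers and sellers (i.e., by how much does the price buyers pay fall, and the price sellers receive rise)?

Buyers gain 4 per bottle; sellers gain 3 per bottle.

Without the subsidy, 272 − 3p = 4p − 148 gives 7p = 420, so p* = 60 and q* = 92.
With a per-unit subsidy paid to buyers, each effectively pays p − 7, so demand becomes qd = 272 − 3(p − 7).
New equilibrium: buyers pay 56, sellers receive 63, q = 104. (Wedge: pb − ps = −7.)
Gain to buyers: 4; to sellers: 3. (They sum to 7.)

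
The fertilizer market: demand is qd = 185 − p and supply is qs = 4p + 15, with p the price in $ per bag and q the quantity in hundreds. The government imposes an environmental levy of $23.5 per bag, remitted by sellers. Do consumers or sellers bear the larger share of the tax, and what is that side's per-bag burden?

Consumers bear the larger share: $18.8 per bag.

Before the tax: set 185 − p = 4p + 15 → p* = $34, q* = 151.
With the tax collected from sellers, supply shifts: qs = 4(p − 23.5) + 15.
New equilibrium: consumers pay $52.8, sellers receive $29.3, q = 132.2. (Wedge: pb − ps = 23.5.)
Per-bag burden: consumers $18.8, sellers $4.7.
Consumers take the larger share because demand is less price-elastic here (demand slope 1 vs supply slope 4).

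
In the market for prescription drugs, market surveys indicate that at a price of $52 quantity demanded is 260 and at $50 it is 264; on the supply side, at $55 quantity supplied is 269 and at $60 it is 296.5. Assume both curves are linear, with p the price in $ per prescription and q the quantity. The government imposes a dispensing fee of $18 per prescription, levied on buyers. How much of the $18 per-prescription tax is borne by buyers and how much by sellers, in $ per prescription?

Demand slope: (264 − 260)/(50 − 52) = -2, so qd = 364 − 2p.
Supply slope: (296.5 − 269)/(60 − 55) = 5.5, so qs = 5.5p − 33.5.
Before the tax: set 364 − 2p = 5.5p − 33.5 → p* = $53, q* = 258.
With the tax collected from buyers, demand (in seller-price terms) shifts: qd = 364 − 2(p + 18).
New equilibrium: buyers pay $66.2, sellers receive $48.2, q = 231.6. (Wedge: pb − ps = 18.)
Burden on buyers: $13.2; on sellers: $4.8. (They sum to $18.)
The less price-elastic side of the market bears the larger share of a per-unit tax.

Buyers bear $13.2 per prescription; sellers bear $4.8 per prescription.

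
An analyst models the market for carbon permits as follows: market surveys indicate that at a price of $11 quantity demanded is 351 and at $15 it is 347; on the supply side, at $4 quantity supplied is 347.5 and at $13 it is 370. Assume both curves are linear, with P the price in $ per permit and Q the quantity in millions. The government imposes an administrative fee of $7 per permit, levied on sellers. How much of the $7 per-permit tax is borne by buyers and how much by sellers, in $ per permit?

Buyers bear $5 per permit; sellers bear $2 per permit.

Demand slope: (347 − 351)/(15 − 11) = -1, so Qd = 362 − P.
Supply slope: (370 − 347.5)/(13 − 4) = 2.5, so Qs = 2.5P + 337.5.
Before the tax: set 362 − P = 2.5P + 337.5 → P* = $7, Q* = 355.
With the tax collected from sellers, supply shifts: Qs = 2.5(P − 7) + 337.5.
New equilibrium: buyers pay $12, sellers receive $5, Q = 350. (Wedge: Pb − Ps = 7.)
Burden on buyers: $5; on sellers: $2. (They sum to $7.)
The less price-elastic side of the market bears the larger share of a per-unit tax.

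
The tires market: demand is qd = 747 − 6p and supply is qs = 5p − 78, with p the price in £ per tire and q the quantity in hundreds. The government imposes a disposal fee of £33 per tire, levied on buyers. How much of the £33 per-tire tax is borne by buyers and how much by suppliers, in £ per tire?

Buyers bear £15 per tire; suppliers bear £18 per tire.

Before the tax: set 747 − 6p = 5p − 78 → p* = £75, q* = 297.
With the tax collected from buyers, demand (in seller-price terms) shifts: qd = 747 − 6(p + 33).
New equilibrium: buyers pay £90, suppliers receive £57, q = 207. (Wedge: pb − ps = 33.)
Burden on buyers: £15; on suppliers: £18. (They sum to £33.)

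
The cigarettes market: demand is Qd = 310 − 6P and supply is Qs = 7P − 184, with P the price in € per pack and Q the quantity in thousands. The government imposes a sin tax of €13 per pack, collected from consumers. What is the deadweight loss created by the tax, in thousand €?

Deadweight loss = €273 thousand.

Before the tax: set 310 − 6P = 7P − 184 → P* = €38, Q* = 82.
With the tax collected from consumers, demand (in seller-price terms) shifts: Qd = 310 − 6(P + 13).
Solving gives Q = 40 with consumers paying €45 and producers receiving €32 (the €13 wedge).
Quantity falls by |ΔQ| = |82 − 40| = 42.
DWL = ½ · t · |ΔQ| = ½ · 13 · 42 = €273.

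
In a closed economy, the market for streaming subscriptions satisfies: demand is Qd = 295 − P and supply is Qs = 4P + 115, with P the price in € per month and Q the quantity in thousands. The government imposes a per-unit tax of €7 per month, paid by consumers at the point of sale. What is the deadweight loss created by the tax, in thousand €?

Without the tax, 295 − P = 4P + 115 gives 5P = 180, so P* = €36 and Q* = 259.
With the tax collected from consumers, demand (in seller-price terms) shifts: Qd = 295 − (P + 7).
Solving gives Q = 253.4 with consumers paying €41.6 and producers receiving €34.6 (the €7 wedge).
Quantity falls by |ΔQ| = |259 − 253.4| = 5.6.
DWL = ½ · t · |ΔQ| = ½ · 7 · 5.6 = €19.6.

Deadweight loss = €19.6 thousand.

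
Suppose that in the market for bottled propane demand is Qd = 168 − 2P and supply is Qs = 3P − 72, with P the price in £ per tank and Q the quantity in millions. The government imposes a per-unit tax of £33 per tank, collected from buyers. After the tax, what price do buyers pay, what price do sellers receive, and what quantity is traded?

Buyers pay £67.8; sellers receive £34.8; quantity = 32.4.

Before the tax: set 168 − 2P = 3P − 72 → P* = £48, Q* = 72.
With the tax collected from buyers, demand (in seller-price terms) shifts: Qd = 168 − 2(P + 33).
New equilibrium: buyers pay £67.8, sellers receive £34.8, Q = 32.4. (Wedge: Pb − Ps = 33.)
The less price-elastic side of the market bears the larger share of a per-unit tax.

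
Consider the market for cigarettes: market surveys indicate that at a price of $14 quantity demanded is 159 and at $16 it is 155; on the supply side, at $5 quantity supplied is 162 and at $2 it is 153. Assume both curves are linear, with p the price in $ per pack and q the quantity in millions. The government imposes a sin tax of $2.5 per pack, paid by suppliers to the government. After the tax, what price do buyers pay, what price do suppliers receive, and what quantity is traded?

Buyers pay $9.5; suppliers receive $7; quantity = 168.

Demand slope: (155 − 159)/(16 − 14) = -2, so qd = 187 − 2p.
Supply slope: (153 − 162)/(2 − 5) = 3, so qs = 3p + 147.
Before the tax: set 187 − 2p = 3p + 147 → p* = $8, q* = 171.
With the tax collected from suppliers, supply shifts: qs = 3(p − 2.5) + 147.
New equilibrium: buyers pay $9.5, suppliers receive $7, q = 168. (Wedge: pb − ps = 2.5.)
The less price-elastic side of the market bears the larger share of a per-unit tax.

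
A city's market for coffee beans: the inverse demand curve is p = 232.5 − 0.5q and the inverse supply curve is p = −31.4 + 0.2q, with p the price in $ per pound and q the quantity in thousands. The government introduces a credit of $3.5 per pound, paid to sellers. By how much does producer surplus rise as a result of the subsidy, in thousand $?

Rewrite in direct form: qd = 465 − 2p and qs = 5p + 157.
Without the subsidy, 465 − 2p = 5p + 157 gives 7p = 308, so p* = $44 and q* = 377.
With a per-unit subsidy paid to sellers, each receives p + 3.5 per unit sold, so supply becomes qs = 5(p + 3.5) + 157.
New equilibrium: consumers pay $41.5, sellers receive $45, q = 382. (Wedge: pb − ps = −3.5.)
ΔPS is the trapezoid between Q = 382 and Q = 377 of height $1: ½ · (377 + 382) · 1 = $379.5.

Producer surplus rises by $379.5 thousand.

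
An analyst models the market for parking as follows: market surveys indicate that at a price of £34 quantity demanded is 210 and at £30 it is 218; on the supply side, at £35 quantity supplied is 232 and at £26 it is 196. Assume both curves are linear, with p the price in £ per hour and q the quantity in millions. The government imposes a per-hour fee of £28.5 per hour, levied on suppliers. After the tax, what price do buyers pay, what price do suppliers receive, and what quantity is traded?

Buyers pay £50; suppliers receive £21.5; quantity = 178.

Demand slope: (218 − 210)/(30 − 34) = -2, so qd = 278 − 2p.
Supply slope: (196 − 232)/(26 − 35) = 4, so qs = 4p + 92.
Without the tax, 278 − 2p = 4p + 92 gives 6p = 186, so p* = £31 and q* = 216.
With the tax collected from suppliers, supply shifts: qs = 4(p − 28.5) + 92.
New equilibrium: buyers pay £50, suppliers receive £21.5, q = 178. (Wedge: pb − ps = 28.5.)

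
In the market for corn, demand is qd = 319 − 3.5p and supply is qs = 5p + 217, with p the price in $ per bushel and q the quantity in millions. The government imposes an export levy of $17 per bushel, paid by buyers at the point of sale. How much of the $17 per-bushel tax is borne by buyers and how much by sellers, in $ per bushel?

Without the tax, 319 − 3.5p = 5p + 217 gives 8.5p = 102, so p* = $12 and q* = 277.
With the tax collected from buyers, demand (in seller-price terms) shifts: qd = 319 − 3.5(p + 17).
New equilibrium: buyers pay $22, sellers receive $5, q = 242. (Wedge: pb − ps = 17.)
Burden on buyers: $10; on sellers: $7. (They sum to $17.)

Buyers bear $10 per bushel; sellers bear $7 per bushel.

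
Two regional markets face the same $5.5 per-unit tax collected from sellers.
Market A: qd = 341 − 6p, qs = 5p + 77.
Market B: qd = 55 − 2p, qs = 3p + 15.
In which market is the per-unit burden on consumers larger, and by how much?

Market A: pre-tax p* = $24, q* = 197; post-tax q = 182; per-unit burden on consumers = $2.5.
Market B: pre-tax p* = $8, q* = 39; post-tax q = 32.4; per-unit burden on consumers = $3.3.
Difference: $2.5 vs $3.3 → market B is larger by $0.8.

Market B, by $0.8.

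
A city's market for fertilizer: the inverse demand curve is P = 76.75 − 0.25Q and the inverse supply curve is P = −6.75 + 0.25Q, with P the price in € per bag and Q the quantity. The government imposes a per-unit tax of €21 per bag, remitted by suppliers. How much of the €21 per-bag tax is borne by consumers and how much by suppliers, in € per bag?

Consumers bear €10.5 per bag; suppliers bear €10.5 per bag.

Inverting to Q(P) form: Qd = 307 − 4P; Qs = 4P + 27.
Before the tax: set 307 − 4P = 4P + 27 → P* = €35, Q* = 167.
With the tax collected from suppliers, supply shifts: Qs = 4(P − 21) + 27.
Solving gives Q = 125 with consumers paying €45.5 and suppliers receiving €24.5 (the €21 wedge).
Burden on consumers: €10.5; on suppliers: €10.5. (They sum to €21.)
The less price-elastic side of the market bears the larger share of a per-unit tax.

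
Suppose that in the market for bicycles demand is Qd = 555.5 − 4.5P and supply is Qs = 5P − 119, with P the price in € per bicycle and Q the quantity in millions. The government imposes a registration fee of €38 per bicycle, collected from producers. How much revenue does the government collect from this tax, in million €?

Tax revenue = €5548 million.

Without the tax, 555.5 − 4.5P = 5P − 119 gives 9.5P = 674.5, so P* = €71 and Q* = 236.
With the tax collected from producers, supply shifts: Qs = 5(P − 38) − 119.
Solving gives Q = 146 with consumers paying €91 and producers receiving €53 (the €38 wedge).
Revenue = t · Q = 38 · 146 = €5548.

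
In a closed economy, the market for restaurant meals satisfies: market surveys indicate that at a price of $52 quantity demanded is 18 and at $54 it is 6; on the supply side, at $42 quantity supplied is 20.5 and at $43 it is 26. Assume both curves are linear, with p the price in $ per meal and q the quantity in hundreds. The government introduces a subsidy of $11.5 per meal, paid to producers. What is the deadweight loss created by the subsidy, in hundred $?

Demand slope: (6 − 18)/(54 − 52) = -6, so qd = 330 − 6p.
Supply slope: (26 − 20.5)/(43 − 42) = 5.5, so qs = 5.5p − 210.5.
Without the subsidy, 330 − 6p = 5.5p − 210.5 gives 11.5p = 540.5, so p* = $47 and q* = 48.
With a per-unit subsidy paid to producers, each receives p + 11.5 per unit sold, so supply becomes qs = 5.5(p + 11.5) − 210.5.
Solving gives q = 81 with buyers paying $41.5 and producers receiving $53 (the $11.5 wedge).
Quantity rises by |ΔQ| = |48 − 81| = 33.
DWL = ½ · t · |ΔQ| = ½ · 11.5 · 33 = $189.75.

Deadweight loss = $189.75 hundred.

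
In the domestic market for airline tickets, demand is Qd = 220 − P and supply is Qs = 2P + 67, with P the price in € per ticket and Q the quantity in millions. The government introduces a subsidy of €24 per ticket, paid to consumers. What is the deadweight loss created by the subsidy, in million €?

Before the subsidy: set 220 − P = 2P + 67 → P* = €51, Q* = 169.
With a per-unit subsidy paid to consumers, each effectively pays P − 24, so demand becomes Qd = 220 − (P − 24).
Solving gives Q = 185 with consumers paying €35 and sellers receiving €59 (the €24 wedge).
Quantity rises by |ΔQ| = |169 − 185| = 16.
DWL = ½ · t · |ΔQ| = ½ · 24 · 16 = €192.

Deadweight loss = €192 million.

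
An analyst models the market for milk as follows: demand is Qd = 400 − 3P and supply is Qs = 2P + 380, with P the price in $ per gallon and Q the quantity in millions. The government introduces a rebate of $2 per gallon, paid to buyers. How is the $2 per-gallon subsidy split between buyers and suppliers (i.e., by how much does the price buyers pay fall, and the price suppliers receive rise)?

Before the subsidy: set 400 − 3P = 2P + 380 → P* = $4, Q* = 388.
With a per-unit subsidy paid to buyers, each effectively pays P − 2, so demand becomes Qd = 400 − 3(P − 2).
New equilibrium: buyers pay $3.2, suppliers receive $5.2, Q = 390.4. (Wedge: Pb − Ps = −2.)
Gain to buyers: $0.8; to suppliers: $1.2. (They sum to $2.)

Buyers gain $0.8 per gallon; suppliers gain $1.2 per gallon.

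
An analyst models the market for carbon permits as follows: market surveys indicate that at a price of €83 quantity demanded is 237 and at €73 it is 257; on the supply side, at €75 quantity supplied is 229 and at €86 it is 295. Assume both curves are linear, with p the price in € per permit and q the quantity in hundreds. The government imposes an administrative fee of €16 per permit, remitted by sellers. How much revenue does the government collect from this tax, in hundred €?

Tax revenue = €3568 hundred.

Demand slope: (257 − 237)/(73 − 83) = -2, so qd = 403 − 2p.
Supply slope: (295 − 229)/(86 − 75) = 6, so qs = 6p − 221.
Without the tax, 403 − 2p = 6p − 221 gives 8p = 624, so p* = €78 and q* = 247.
With the tax collected from sellers, supply shifts: qs = 6(p − 16) − 221.
Solving gives q = 223 with buyers paying €90 and sellers receiving €74 (the €16 wedge).
Revenue = t · Q = 16 · 223 = €3568.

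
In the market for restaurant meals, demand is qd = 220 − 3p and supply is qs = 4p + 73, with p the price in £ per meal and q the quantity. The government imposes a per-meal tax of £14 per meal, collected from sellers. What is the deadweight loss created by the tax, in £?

Deadweight loss = £168.

Before the tax: set 220 − 3p = 4p + 73 → p* = £21, q* = 157.
With the tax collected from sellers, supply shifts: qs = 4(p − 14) + 73.
Solving gives q = 133 with consumers paying £29 and sellers receiving £15 (the £14 wedge).
Quantity falls by |ΔQ| = |157 − 133| = 24.
DWL = ½ · t · |ΔQ| = ½ · 14 · 24 = £168.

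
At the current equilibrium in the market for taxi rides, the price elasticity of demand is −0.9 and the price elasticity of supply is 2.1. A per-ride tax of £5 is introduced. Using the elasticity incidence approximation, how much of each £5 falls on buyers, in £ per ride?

Incidence ratio: buyers' share ≈ εs / (εs + |εd|) = 2.1 / (2.1 + 0.9) = 0.7.
So buyers bear ≈ 0.7 × £5 = £3.5; sellers bear £1.5.

Buyers bear ≈ £3.5 per ride.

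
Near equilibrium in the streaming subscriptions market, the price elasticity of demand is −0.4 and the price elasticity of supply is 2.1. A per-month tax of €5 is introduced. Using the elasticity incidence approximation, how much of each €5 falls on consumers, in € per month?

Incidence ratio: consumers' share ≈ εs / (εs + |εd|) = 2.1 / (2.1 + 0.4) = 0.84.
So consumers bear ≈ 0.84 × €5 = €4.2; sellers bear €0.8.

Consumers bear ≈ €4.2 per month.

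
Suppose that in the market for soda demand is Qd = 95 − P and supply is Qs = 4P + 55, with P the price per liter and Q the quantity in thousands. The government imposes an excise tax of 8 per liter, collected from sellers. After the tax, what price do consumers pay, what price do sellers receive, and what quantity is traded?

Without the tax, 95 − P = 4P + 55 gives 5P = 40, so P* = 8 and Q* = 87.
With the tax collected from sellers, supply shifts: Qs = 4(P − 8) + 55.
New equilibrium: consumers pay 14.4, sellers receive 6.4, Q = 80.6. (Wedge: Pb − Ps = 8.)
The less price-elastic side of the market bears the larger share of a per-unit tax.

Consumers pay 14.4; sellers receive 6.4; quantity = 80.6.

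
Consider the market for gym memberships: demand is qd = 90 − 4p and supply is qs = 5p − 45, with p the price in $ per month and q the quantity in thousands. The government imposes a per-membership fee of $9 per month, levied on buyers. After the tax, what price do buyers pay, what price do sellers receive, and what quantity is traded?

Without the tax, 90 − 4p = 5p − 45 gives 9p = 135, so p* = $15 and q* = 30.
With the tax collected from buyers, demand (in seller-price terms) shifts: qd = 90 − 4(p + 9).
New equilibrium: buyers pay $20, sellers receive $11, q = 10. (Wedge: pb − ps = 9.)
The less price-elastic side of the market bears the larger share of a per-unit tax.

Buyers pay $20; sellers receive $11; quantity = 10.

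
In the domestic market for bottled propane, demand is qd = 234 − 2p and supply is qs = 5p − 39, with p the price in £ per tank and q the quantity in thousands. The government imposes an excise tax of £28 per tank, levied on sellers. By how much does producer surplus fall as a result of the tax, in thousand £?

Producer surplus falls by £1088 thousand.

Without the tax, 234 − 2p = 5p − 39 gives 7p = 273, so p* = £39 and q* = 156.
With the tax collected from sellers, supply shifts: qs = 5(p − 28) − 39.
Solving gives q = 116 with consumers paying £59 and sellers receiving £31 (the £28 wedge).
ΔPS is the trapezoid between Q = 116 and Q = 156 of height £8: ½ · (156 + 116) · 8 = £1088.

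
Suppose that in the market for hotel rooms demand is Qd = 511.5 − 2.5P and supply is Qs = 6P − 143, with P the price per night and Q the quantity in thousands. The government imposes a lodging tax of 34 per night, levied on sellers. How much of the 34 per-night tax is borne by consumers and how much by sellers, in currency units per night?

Consumers bear 24 per night; sellers bear 10 per night.

Without the tax, 511.5 − 2.5P = 6P − 143 gives 8.5P = 654.5, so P* = 77 and Q* = 319.
With the tax collected from sellers, supply shifts: Qs = 6(P − 34) − 143.
Solving gives Q = 259 with consumers paying 101 and sellers receiving 67 (the 34 wedge).
Burden on consumers: 24; on sellers: 10. (They sum to 34.)
The less price-elastic side of the market bears the larger share of a per-unit tax.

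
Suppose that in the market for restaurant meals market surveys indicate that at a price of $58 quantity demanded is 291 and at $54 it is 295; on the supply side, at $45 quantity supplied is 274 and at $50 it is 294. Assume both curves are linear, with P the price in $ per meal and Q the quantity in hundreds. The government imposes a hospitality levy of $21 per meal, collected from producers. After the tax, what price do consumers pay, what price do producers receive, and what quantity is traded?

Consumers pay $67.8; producers receive $46.8; quantity = 281.2.

Demand slope: (295 − 291)/(54 − 58) = -1, so Qd = 349 − P.
Supply slope: (294 − 274)/(50 − 45) = 4, so Qs = 4P + 94.
Before the tax: set 349 − P = 4P + 94 → P* = $51, Q* = 298.
With the tax collected from producers, supply shifts: Qs = 4(P − 21) + 94.
New equilibrium: consumers pay $67.8, producers receive $46.8, Q = 281.2. (Wedge: Pb − Ps = 21.)
The less price-elastic side of the market bears the larger share of a per-unit tax.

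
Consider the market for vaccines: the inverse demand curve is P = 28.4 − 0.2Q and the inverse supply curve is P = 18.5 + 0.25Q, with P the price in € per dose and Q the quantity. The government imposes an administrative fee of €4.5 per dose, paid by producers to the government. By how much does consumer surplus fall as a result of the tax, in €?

Consumer surplus falls by €34.

Rewrite in direct form: Qd = 142 − 5P and Qs = 4P − 74.
Before the tax: set 142 − 5P = 4P − 74 → P* = €24, Q* = 22.
With the tax collected from producers, supply shifts: Qs = 4(P − 4.5) − 74.
Solving gives Q = 12 with consumers paying €26 and producers receiving €21.5 (the €4.5 wedge).
ΔCS is the trapezoid between Q = 12 and Q = 22 of height €2: ½ · (22 + 12) · 2 = €34.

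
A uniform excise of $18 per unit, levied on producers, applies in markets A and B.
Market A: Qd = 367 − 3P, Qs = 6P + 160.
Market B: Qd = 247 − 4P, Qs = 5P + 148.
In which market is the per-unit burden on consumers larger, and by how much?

Market A, by $2.

Market A: pre-tax P* = $23, Q* = 298; post-tax Q = 262; per-unit burden on consumers = $12.
Market B: pre-tax P* = $11, Q* = 203; post-tax Q = 163; per-unit burden on consumers = $10.
Difference: $12 vs $10 → market A is larger by $2.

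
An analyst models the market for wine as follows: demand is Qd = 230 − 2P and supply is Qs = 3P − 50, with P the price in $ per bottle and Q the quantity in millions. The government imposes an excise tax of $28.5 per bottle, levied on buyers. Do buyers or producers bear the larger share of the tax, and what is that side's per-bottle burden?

Buyers bear the larger share: $17.1 per bottle.

Before the tax: set 230 − 2P = 3P − 50 → P* = $56, Q* = 118.
With the tax collected from buyers, demand (in seller-price terms) shifts: Qd = 230 − 2(P + 28.5).
New equilibrium: buyers pay $73.1, producers receive $44.6, Q = 83.8. (Wedge: Pb − Ps = 28.5.)
Per-bottle burden: buyers $17.1, producers $11.4.
Buyers take the larger share because demand is less price-elastic here (demand slope 2 vs supply slope 3).
The less price-elastic side of the market bears the larger share of a per-unit tax.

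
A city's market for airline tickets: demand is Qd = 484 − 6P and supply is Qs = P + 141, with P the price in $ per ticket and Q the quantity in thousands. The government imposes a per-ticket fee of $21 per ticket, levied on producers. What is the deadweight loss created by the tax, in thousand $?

Deadweight loss = $189 thousand.

Before the tax: set 484 − 6P = P + 141 → P* = $49, Q* = 190.
With the tax collected from producers, supply shifts: Qs = (P − 21) + 141.
Solving gives Q = 172 with consumers paying $52 and producers receiving $31 (the $21 wedge).
Quantity falls by |ΔQ| = |190 − 172| = 18.
DWL = ½ · t · |ΔQ| = ½ · 21 · 18 = $189.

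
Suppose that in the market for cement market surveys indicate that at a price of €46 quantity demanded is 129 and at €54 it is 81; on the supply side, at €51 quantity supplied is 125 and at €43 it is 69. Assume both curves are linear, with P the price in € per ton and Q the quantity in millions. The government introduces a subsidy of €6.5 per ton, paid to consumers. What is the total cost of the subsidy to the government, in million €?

Demand slope: (81 − 129)/(54 − 46) = -6, so Qd = 405 − 6P.
Supply slope: (69 − 125)/(43 − 51) = 7, so Qs = 7P − 232.
Before the subsidy: set 405 − 6P = 7P − 232 → P* = €49, Q* = 111.
With a per-unit subsidy paid to consumers, each effectively pays P − 6.5, so demand becomes Qd = 405 − 6(P − 6.5).
Solving gives Q = 132 with consumers paying €45.5 and producers receiving €52 (the €6.5 wedge).
Outlay = t · Q = 6.5 · 132 = €858.

Government outlay = €858 million.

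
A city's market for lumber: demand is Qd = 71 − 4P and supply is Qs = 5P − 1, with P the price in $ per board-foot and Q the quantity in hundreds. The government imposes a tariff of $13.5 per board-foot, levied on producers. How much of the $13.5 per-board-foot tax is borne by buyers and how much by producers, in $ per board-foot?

Before the tax: set 71 − 4P = 5P − 1 → P* = $8, Q* = 39.
With the tax collected from producers, supply shifts: Qs = 5(P − 13.5) − 1.
New equilibrium: buyers pay $15.5, producers receive $2, Q = 9. (Wedge: Pb − Ps = 13.5.)
Burden on buyers: $7.5; on producers: $6. (They sum to $13.5.)

Buyers bear $7.5 per board-foot; producers bear $6 per board-foot.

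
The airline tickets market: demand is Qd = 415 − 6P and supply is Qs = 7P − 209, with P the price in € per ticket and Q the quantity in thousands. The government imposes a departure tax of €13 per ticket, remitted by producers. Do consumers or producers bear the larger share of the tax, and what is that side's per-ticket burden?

Without the tax, 415 − 6P = 7P − 209 gives 13P = 624, so P* = €48 and Q* = 127.
With the tax collected from producers, supply shifts: Qs = 7(P − 13) − 209.
Solving gives Q = 85 with consumers paying €55 and producers receiving €42 (the €13 wedge).
Per-ticket burden: consumers €7, producers €6.
Consumers take the larger share because demand is less price-elastic here (demand slope 6 vs supply slope 7).
The less price-elastic side of the market bears the larger share of a per-unit tax.

Consumers bear the larger share: €7 per ticket.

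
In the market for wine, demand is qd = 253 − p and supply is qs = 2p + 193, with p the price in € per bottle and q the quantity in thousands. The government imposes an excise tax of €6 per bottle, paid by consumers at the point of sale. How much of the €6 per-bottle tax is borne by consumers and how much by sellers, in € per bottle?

Without the tax, 253 − p = 2p + 193 gives 3p = 60, so p* = €20 and q* = 233.
With the tax collected from consumers, demand (in seller-price terms) shifts: qd = 253 − (p + 6).
New equilibrium: consumers pay €24, sellers receive €18, q = 229. (Wedge: pb − ps = 6.)
Burden on consumers: €4; on sellers: €2. (They sum to €6.)
The less price-elastic side of the market bears the larger share of a per-unit tax.

Consumers bear €4 per bottle; sellers bear €2 per bottle.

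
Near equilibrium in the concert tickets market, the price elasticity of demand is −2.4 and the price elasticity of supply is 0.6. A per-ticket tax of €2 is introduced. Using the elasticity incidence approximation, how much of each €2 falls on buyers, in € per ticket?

Buyers bear ≈ €0.4 per ticket.

Incidence ratio: buyers' share ≈ εs / (εs + |εd|) = 0.6 / (0.6 + 2.4) = 0.2.
So buyers bear ≈ 0.2 × €2 = €0.4; producers bear €1.6.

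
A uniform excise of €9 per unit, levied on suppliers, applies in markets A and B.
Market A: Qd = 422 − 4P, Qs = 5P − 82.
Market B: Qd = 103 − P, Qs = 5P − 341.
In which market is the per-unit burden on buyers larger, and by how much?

Market B, by €2.5.

Market A: pre-tax P* = €56, Q* = 198; post-tax Q = 178; per-unit burden on buyers = €5.
Market B: pre-tax P* = €74, Q* = 29; post-tax Q = 21.5; per-unit burden on buyers = €7.5.
Difference: €5 vs €7.5 → market B is larger by €2.5.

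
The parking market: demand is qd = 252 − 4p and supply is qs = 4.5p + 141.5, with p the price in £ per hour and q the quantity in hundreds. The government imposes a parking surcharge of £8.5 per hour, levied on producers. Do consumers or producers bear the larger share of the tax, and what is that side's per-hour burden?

Before the tax: set 252 − 4p = 4.5p + 141.5 → p* = £13, q* = 200.
With the tax collected from producers, supply shifts: qs = 4.5(p − 8.5) + 141.5.
New equilibrium: consumers pay £17.5, producers receive £9, q = 182. (Wedge: pb − ps = 8.5.)
Per-hour burden: consumers £4.5, producers £4.
Consumers take the larger share because demand is less price-elastic here (demand slope 4 vs supply slope 4.5).

Consumers bear the larger share: £4.5 per hour.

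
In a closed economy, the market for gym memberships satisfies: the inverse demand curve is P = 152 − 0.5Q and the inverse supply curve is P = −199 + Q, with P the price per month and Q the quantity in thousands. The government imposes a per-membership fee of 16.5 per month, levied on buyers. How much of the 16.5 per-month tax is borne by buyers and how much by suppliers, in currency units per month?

Inverting to Q(P) form: Qd = 304 − 2P; Qs = P + 199.
Without the tax, 304 − 2P = P + 199 gives 3P = 105, so P* = 35 and Q* = 234.
With the tax collected from buyers, demand (in seller-price terms) shifts: Qd = 304 − 2(P + 16.5).
New equilibrium: buyers pay 40.5, suppliers receive 24, Q = 223. (Wedge: Pb − Ps = 16.5.)
Burden on buyers: 5.5; on suppliers: 11. (They sum to 16.5.)
The less price-elastic side of the market bears the larger share of a per-unit tax.

Buyers bear 5.5 per month; suppliers bear 11 per month.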